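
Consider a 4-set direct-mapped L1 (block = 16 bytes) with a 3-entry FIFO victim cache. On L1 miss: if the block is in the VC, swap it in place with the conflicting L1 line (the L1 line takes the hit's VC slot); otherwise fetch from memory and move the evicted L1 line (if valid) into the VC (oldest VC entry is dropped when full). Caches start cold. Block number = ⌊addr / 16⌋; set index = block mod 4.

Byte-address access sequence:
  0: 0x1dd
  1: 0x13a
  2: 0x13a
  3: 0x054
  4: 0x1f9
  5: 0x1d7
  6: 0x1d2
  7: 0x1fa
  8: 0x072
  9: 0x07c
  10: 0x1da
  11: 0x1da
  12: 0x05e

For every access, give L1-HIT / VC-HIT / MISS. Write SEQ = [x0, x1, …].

SEQ = [MISS, MISS, L1-HIT, MISS, MISS, VC-HIT, L1-HIT, L1-HIT, MISS, L1-HIT, L1-HIT, L1-HIT, VC-HIT]

#0 0x1dd→b29/s1 MISS; vc=[]
#1 0x13a→b19/s3 MISS; vc=[]
#2 0x13a→b19/s3 L1-HIT; vc=[]
#3 0x54→b5/s1 MISS; vc=[29]
#4 0x1f9→b31/s3 MISS; vc=[29,19]
#5 0x1d7→b29/s1 VC-HIT; vc=[5,19]
#6 0x1d2→b29/s1 L1-HIT; vc=[5,19]
#7 0x1fa→b31/s3 L1-HIT; vc=[5,19]
#8 0x72→b7/s3 MISS; vc=[5,19,31]
#9 0x7c→b7/s3 L1-HIT; vc=[5,19,31]
#10 0x1da→b29/s1 L1-HIT; vc=[5,19,31]
#11 0x1da→b29/s1 L1-HIT; vc=[5,19,31]
#12 0x5e→b5/s1 VC-HIT; vc=[29,19,31]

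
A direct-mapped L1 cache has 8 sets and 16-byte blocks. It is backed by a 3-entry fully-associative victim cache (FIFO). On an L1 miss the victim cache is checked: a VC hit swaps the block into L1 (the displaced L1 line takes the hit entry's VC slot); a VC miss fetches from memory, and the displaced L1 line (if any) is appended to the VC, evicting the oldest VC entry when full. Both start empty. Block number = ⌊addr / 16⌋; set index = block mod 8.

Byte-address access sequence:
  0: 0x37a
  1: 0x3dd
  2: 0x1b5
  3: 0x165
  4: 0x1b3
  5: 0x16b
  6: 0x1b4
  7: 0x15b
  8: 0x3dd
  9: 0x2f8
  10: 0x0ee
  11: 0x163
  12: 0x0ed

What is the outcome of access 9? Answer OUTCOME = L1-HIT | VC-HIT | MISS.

OUTCOME = MISS

  [0] addr=0x37a blk=55 s=7: MISS | VC []
  [1] addr=0x3dd blk=61 s=5: MISS | VC []
  [2] addr=0x1b5 blk=27 s=3: MISS | VC []
  [3] addr=0x165 blk=22 s=6: MISS | VC []
  [4] addr=0x1b3 blk=27 s=3: L1-HIT | VC []
  [5] addr=0x16b blk=22 s=6: L1-HIT | VC []
  [6] addr=0x1b4 blk=27 s=3: L1-HIT | VC []
  [7] addr=0x15b blk=21 s=5: MISS | VC [61]
  [8] addr=0x3dd blk=61 s=5: VC-HIT | VC [21]
  [9] addr=0x2f8 blk=47 s=7: MISS | VC [21, 55]
  [10] addr=0xee blk=14 s=6: MISS | VC [21, 55, 22]
  [11] addr=0x163 blk=22 s=6: VC-HIT | VC [21, 55, 14]
  [12] addr=0xed blk=14 s=6: VC-HIT | VC [21, 55, 22]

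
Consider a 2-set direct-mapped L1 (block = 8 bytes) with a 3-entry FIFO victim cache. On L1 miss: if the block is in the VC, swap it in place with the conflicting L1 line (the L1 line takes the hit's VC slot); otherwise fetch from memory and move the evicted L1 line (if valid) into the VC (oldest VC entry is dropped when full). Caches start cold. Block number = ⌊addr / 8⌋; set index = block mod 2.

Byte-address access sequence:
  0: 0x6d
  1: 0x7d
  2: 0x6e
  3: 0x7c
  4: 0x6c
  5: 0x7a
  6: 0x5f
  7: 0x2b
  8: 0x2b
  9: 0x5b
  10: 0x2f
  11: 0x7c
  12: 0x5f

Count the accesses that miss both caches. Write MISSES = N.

MISSES = 4

0: 0x6d (blk 13, set 1) → MISS  vc=[]
1: 0x7d (blk 15, set 1) → MISS  vc=[13]
2: 0x6e (blk 13, set 1) → VC-HIT  vc=[15]
3: 0x7c (blk 15, set 1) → VC-HIT  vc=[13]
4: 0x6c (blk 13, set 1) → VC-HIT  vc=[15]
5: 0x7a (blk 15, set 1) → VC-HIT  vc=[13]
6: 0x5f (blk 11, set 1) → MISS  vc=[13, 15]
7: 0x2b (blk 5, set 1) → MISS  vc=[13, 15, 11]
8: 0x2b (blk 5, set 1) → L1-HIT  vc=[13, 15, 11]
9: 0x5b (blk 11, set 1) → VC-HIT  vc=[13, 15, 5]
10: 0x2f (blk 5, set 1) → VC-HIT  vc=[13, 15, 11]
11: 0x7c (blk 15, set 1) → VC-HIT  vc=[13, 5, 11]
12: 0x5f (blk 11, set 1) → VC-HIT  vc=[13, 5, 15]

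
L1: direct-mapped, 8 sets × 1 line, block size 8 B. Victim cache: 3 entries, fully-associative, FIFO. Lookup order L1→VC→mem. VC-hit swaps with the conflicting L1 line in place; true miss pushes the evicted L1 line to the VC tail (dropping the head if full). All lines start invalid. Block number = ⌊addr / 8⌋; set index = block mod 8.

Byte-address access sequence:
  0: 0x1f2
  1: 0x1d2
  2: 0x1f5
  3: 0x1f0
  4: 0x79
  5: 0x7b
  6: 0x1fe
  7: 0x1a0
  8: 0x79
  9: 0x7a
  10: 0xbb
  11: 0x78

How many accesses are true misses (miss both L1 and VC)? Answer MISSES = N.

0: 0x1f2 (blk 62, set 6) → MISS  vc=[]
1: 0x1d2 (blk 58, set 2) → MISS  vc=[]
2: 0x1f5 (blk 62, set 6) → L1-HIT  vc=[]
3: 0x1f0 (blk 62, set 6) → L1-HIT  vc=[]
4: 0x79 (blk 15, set 7) → MISS  vc=[]
5: 0x7b (blk 15, set 7) → L1-HIT  vc=[]
6: 0x1fe (blk 63, set 7) → MISS  vc=[15]
7: 0x1a0 (blk 52, set 4) → MISS  vc=[15]
8: 0x79 (blk 15, set 7) → VC-HIT  vc=[63]
9: 0x7a (blk 15, set 7) → L1-HIT  vc=[63]
10: 0xbb (blk 23, set 7) → MISS  vc=[63, 15]
11: 0x78 (blk 15, set 7) → VC-HIT  vc=[63, 23]

MISSES = 6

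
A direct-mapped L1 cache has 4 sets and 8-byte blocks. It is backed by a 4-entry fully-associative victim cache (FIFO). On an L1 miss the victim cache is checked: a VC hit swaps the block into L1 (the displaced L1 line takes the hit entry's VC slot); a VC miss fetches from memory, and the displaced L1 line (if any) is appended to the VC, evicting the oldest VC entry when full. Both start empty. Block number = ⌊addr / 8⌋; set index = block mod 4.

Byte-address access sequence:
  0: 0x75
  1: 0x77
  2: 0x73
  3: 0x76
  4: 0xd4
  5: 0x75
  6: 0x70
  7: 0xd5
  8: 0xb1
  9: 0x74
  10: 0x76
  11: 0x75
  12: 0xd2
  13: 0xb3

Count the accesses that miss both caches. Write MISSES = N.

MISSES = 3

0: 0x75 (blk 14, set 2) → MISS  vc=[]
1: 0x77 (blk 14, set 2) → L1-HIT  vc=[]
2: 0x73 (blk 14, set 2) → L1-HIT  vc=[]
3: 0x76 (blk 14, set 2) → L1-HIT  vc=[]
4: 0xd4 (blk 26, set 2) → MISS  vc=[14]
5: 0x75 (blk 14, set 2) → VC-HIT  vc=[26]
6: 0x70 (blk 14, set 2) → L1-HIT  vc=[26]
7: 0xd5 (blk 26, set 2) → VC-HIT  vc=[14]
8: 0xb1 (blk 22, set 2) → MISS  vc=[14, 26]
9: 0x74 (blk 14, set 2) → VC-HIT  vc=[22, 26]
10: 0x76 (blk 14, set 2) → L1-HIT  vc=[22, 26]
11: 0x75 (blk 14, set 2) → L1-HIT  vc=[22, 26]
12: 0xd2 (blk 26, set 2) → VC-HIT  vc=[22, 14]
13: 0xb3 (blk 22, set 2) → VC-HIT  vc=[26, 14]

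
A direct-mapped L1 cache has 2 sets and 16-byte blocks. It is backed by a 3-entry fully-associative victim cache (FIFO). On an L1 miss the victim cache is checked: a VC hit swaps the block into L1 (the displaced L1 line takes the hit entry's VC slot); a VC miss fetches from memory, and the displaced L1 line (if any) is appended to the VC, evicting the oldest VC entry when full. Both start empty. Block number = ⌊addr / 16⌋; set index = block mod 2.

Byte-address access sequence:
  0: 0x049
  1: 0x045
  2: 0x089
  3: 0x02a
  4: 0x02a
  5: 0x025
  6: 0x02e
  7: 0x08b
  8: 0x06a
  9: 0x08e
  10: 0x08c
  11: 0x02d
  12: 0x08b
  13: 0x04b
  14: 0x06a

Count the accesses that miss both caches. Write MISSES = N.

0: 0x49 (blk 4, set 0) → MISS  vc=[]
1: 0x45 (blk 4, set 0) → L1-HIT  vc=[]
2: 0x89 (blk 8, set 0) → MISS  vc=[4]
3: 0x2a (blk 2, set 0) → MISS  vc=[4, 8]
4: 0x2a (blk 2, set 0) → L1-HIT  vc=[4, 8]
5: 0x25 (blk 2, set 0) → L1-HIT  vc=[4, 8]
6: 0x2e (blk 2, set 0) → L1-HIT  vc=[4, 8]
7: 0x8b (blk 8, set 0) → VC-HIT  vc=[4, 2]
8: 0x6a (blk 6, set 0) → MISS  vc=[4, 2, 8]
9: 0x8e (blk 8, set 0) → VC-HIT  vc=[4, 2, 6]
10: 0x8c (blk 8, set 0) → L1-HIT  vc=[4, 2, 6]
11: 0x2d (blk 2, set 0) → VC-HIT  vc=[4, 8, 6]
12: 0x8b (blk 8, set 0) → VC-HIT  vc=[4, 2, 6]
13: 0x4b (blk 4, set 0) → VC-HIT  vc=[8, 2, 6]
14: 0x6a (blk 6, set 0) → VC-HIT  vc=[8, 2, 4]

MISSES = 4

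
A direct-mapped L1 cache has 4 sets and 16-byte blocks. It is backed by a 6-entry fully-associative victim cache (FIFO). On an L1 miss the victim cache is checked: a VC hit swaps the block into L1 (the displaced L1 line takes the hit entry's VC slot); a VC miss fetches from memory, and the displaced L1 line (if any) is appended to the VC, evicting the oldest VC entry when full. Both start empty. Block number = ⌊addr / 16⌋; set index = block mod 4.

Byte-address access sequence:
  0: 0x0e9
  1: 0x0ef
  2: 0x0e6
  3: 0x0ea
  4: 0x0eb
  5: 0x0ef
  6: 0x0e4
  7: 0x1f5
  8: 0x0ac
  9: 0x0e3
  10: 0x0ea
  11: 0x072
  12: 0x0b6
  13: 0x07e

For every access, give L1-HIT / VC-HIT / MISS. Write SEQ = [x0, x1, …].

0: 0xe9 (blk 14, set 2) → MISS  vc=[]
1: 0xef (blk 14, set 2) → L1-HIT  vc=[]
2: 0xe6 (blk 14, set 2) → L1-HIT  vc=[]
3: 0xea (blk 14, set 2) → L1-HIT  vc=[]
4: 0xeb (blk 14, set 2) → L1-HIT  vc=[]
5: 0xef (blk 14, set 2) → L1-HIT  vc=[]
6: 0xe4 (blk 14, set 2) → L1-HIT  vc=[]
7: 0x1f5 (blk 31, set 3) → MISS  vc=[]
8: 0xac (blk 10, set 2) → MISS  vc=[14]
9: 0xe3 (blk 14, set 2) → VC-HIT  vc=[10]
10: 0xea (blk 14, set 2) → L1-HIT  vc=[10]
11: 0x72 (blk 7, set 3) → MISS  vc=[10, 31]
12: 0xb6 (blk 11, set 3) → MISS  vc=[10, 31, 7]
13: 0x7e (blk 7, set 3) → VC-HIT  vc=[10, 31, 11]

SEQ = [MISS, L1-HIT, L1-HIT, L1-HIT, L1-HIT, L1-HIT, L1-HIT, MISS, MISS, VC-HIT, L1-HIT, MISS, MISS, VC-HIT]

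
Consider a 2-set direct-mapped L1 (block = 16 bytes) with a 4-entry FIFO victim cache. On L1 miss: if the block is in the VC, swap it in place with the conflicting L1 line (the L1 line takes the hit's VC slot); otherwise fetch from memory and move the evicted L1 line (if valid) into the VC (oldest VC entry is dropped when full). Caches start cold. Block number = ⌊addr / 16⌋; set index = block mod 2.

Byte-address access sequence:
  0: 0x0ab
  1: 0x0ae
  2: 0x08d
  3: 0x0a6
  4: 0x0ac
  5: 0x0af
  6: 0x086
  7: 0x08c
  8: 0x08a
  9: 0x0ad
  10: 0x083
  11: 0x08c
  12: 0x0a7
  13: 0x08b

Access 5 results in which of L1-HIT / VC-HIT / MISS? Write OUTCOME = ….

  [0] addr=0xab blk=10 s=0: MISS | VC []
  [1] addr=0xae blk=10 s=0: L1-HIT | VC []
  [2] addr=0x8d blk=8 s=0: MISS | VC [10]
  [3] addr=0xa6 blk=10 s=0: VC-HIT | VC [8]
  [4] addr=0xac blk=10 s=0: L1-HIT | VC [8]
  [5] addr=0xaf blk=10 s=0: L1-HIT | VC [8]
  [6] addr=0x86 blk=8 s=0: VC-HIT | VC [10]
  [7] addr=0x8c blk=8 s=0: L1-HIT | VC [10]
  [8] addr=0x8a blk=8 s=0: L1-HIT | VC [10]
  [9] addr=0xad blk=10 s=0: VC-HIT | VC [8]
  [10] addr=0x83 blk=8 s=0: VC-HIT | VC [10]
  [11] addr=0x8c blk=8 s=0: L1-HIT | VC [10]
  [12] addr=0xa7 blk=10 s=0: VC-HIT | VC [8]
  [13] addr=0x8b blk=8 s=0: VC-HIT | VC [10]

OUTCOME = L1-HIT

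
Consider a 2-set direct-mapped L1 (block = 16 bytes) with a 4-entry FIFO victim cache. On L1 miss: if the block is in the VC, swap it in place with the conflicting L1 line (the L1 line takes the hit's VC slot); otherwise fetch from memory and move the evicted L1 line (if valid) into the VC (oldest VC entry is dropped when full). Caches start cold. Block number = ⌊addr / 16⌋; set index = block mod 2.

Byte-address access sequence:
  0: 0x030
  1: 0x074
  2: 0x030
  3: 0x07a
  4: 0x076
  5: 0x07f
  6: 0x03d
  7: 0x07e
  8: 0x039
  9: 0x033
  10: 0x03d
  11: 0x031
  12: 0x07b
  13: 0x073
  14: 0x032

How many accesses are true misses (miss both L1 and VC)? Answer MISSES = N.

MISSES = 2

#0 0x30→b3/s1 MISS; vc=[]
#1 0x74→b7/s1 MISS; vc=[3]
#2 0x30→b3/s1 VC-HIT; vc=[7]
#3 0x7a→b7/s1 VC-HIT; vc=[3]
#4 0x76→b7/s1 L1-HIT; vc=[3]
#5 0x7f→b7/s1 L1-HIT; vc=[3]
#6 0x3d→b3/s1 VC-HIT; vc=[7]
#7 0x7e→b7/s1 VC-HIT; vc=[3]
#8 0x39→b3/s1 VC-HIT; vc=[7]
#9 0x33→b3/s1 L1-HIT; vc=[7]
#10 0x3d→b3/s1 L1-HIT; vc=[7]
#11 0x31→b3/s1 L1-HIT; vc=[7]
#12 0x7b→b7/s1 VC-HIT; vc=[3]
#13 0x73→b7/s1 L1-HIT; vc=[3]
#14 0x32→b3/s1 VC-HIT; vc=[7]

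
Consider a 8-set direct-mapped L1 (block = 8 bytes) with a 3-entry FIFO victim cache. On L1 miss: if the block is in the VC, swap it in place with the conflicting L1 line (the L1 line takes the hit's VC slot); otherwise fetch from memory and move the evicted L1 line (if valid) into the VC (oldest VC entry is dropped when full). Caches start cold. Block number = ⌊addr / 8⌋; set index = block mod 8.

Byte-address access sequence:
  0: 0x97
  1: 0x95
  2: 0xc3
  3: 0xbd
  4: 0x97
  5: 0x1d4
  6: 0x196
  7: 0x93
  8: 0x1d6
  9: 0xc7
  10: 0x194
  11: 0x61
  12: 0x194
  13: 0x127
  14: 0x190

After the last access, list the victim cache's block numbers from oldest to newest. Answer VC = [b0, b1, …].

  [0] addr=0x97 blk=18 s=2: MISS | VC []
  [1] addr=0x95 blk=18 s=2: L1-HIT | VC []
  [2] addr=0xc3 blk=24 s=0: MISS | VC []
  [3] addr=0xbd blk=23 s=7: MISS | VC []
  [4] addr=0x97 blk=18 s=2: L1-HIT | VC []
  [5] addr=0x1d4 blk=58 s=2: MISS | VC [18]
  [6] addr=0x196 blk=50 s=2: MISS | VC [18, 58]
  [7] addr=0x93 blk=18 s=2: VC-HIT | VC [50, 58]
  [8] addr=0x1d6 blk=58 s=2: VC-HIT | VC [50, 18]
  [9] addr=0xc7 blk=24 s=0: L1-HIT | VC [50, 18]
  [10] addr=0x194 blk=50 s=2: VC-HIT | VC [58, 18]
  [11] addr=0x61 blk=12 s=4: MISS | VC [58, 18]
  [12] addr=0x194 blk=50 s=2: L1-HIT | VC [58, 18]
  [13] addr=0x127 blk=36 s=4: MISS | VC [58, 18, 12]
  [14] addr=0x190 blk=50 s=2: L1-HIT | VC [58, 18, 12]

VC = [58, 18, 12]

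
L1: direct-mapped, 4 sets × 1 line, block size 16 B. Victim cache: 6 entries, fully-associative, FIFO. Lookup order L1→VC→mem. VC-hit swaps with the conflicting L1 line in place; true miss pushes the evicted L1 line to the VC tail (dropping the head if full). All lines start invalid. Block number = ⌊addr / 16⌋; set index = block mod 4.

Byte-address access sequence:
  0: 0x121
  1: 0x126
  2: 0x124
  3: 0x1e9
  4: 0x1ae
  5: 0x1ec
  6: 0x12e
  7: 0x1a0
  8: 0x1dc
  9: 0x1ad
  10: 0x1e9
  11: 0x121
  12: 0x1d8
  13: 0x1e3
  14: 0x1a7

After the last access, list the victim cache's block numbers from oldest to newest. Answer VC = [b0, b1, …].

#0 0x121→b18/s2 MISS; vc=[]
#1 0x126→b18/s2 L1-HIT; vc=[]
#2 0x124→b18/s2 L1-HIT; vc=[]
#3 0x1e9→b30/s2 MISS; vc=[18]
#4 0x1ae→b26/s2 MISS; vc=[18,30]
#5 0x1ec→b30/s2 VC-HIT; vc=[18,26]
#6 0x12e→b18/s2 VC-HIT; vc=[30,26]
#7 0x1a0→b26/s2 VC-HIT; vc=[30,18]
#8 0x1dc→b29/s1 MISS; vc=[30,18]
#9 0x1ad→b26/s2 L1-HIT; vc=[30,18]
#10 0x1e9→b30/s2 VC-HIT; vc=[26,18]
#11 0x121→b18/s2 VC-HIT; vc=[26,30]
#12 0x1d8→b29/s1 L1-HIT; vc=[26,30]
#13 0x1e3→b30/s2 VC-HIT; vc=[26,18]
#14 0x1a7→b26/s2 VC-HIT; vc=[30,18]

VC = [30, 18]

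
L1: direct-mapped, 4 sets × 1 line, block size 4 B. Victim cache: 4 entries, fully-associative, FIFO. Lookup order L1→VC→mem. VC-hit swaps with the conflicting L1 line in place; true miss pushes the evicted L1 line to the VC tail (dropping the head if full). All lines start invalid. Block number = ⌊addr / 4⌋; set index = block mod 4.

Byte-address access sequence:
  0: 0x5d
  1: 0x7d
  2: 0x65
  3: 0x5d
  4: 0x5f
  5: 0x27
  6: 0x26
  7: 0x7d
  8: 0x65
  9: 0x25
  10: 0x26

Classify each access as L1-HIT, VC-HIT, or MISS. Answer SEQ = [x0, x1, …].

SEQ = [MISS, MISS, MISS, VC-HIT, L1-HIT, MISS, L1-HIT, VC-HIT, VC-HIT, VC-HIT, L1-HIT]

0: 0x5d (blk 23, set 3) → MISS  vc=[]
1: 0x7d (blk 31, set 3) → MISS  vc=[23]
2: 0x65 (blk 25, set 1) → MISS  vc=[23]
3: 0x5d (blk 23, set 3) → VC-HIT  vc=[31]
4: 0x5f (blk 23, set 3) → L1-HIT  vc=[31]
5: 0x27 (blk 9, set 1) → MISS  vc=[31, 25]
6: 0x26 (blk 9, set 1) → L1-HIT  vc=[31, 25]
7: 0x7d (blk 31, set 3) → VC-HIT  vc=[23, 25]
8: 0x65 (blk 25, set 1) → VC-HIT  vc=[23, 9]
9: 0x25 (blk 9, set 1) → VC-HIT  vc=[23, 25]
10: 0x26 (blk 9, set 1) → L1-HIT  vc=[23, 25]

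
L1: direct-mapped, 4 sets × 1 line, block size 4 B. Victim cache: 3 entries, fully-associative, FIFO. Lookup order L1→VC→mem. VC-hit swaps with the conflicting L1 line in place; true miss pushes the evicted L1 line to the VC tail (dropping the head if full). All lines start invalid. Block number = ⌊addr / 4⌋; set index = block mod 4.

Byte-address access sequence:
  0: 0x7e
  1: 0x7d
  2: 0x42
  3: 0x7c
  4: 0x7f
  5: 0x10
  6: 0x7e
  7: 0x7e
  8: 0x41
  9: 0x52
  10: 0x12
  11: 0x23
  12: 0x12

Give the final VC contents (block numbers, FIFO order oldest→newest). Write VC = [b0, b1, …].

0: 0x7e (blk 31, set 3) → MISS  vc=[]
1: 0x7d (blk 31, set 3) → L1-HIT  vc=[]
2: 0x42 (blk 16, set 0) → MISS  vc=[]
3: 0x7c (blk 31, set 3) → L1-HIT  vc=[]
4: 0x7f (blk 31, set 3) → L1-HIT  vc=[]
5: 0x10 (blk 4, set 0) → MISS  vc=[16]
6: 0x7e (blk 31, set 3) → L1-HIT  vc=[16]
7: 0x7e (blk 31, set 3) → L1-HIT  vc=[16]
8: 0x41 (blk 16, set 0) → VC-HIT  vc=[4]
9: 0x52 (blk 20, set 0) → MISS  vc=[4, 16]
10: 0x12 (blk 4, set 0) → VC-HIT  vc=[20, 16]
11: 0x23 (blk 8, set 0) → MISS  vc=[20, 16, 4]
12: 0x12 (blk 4, set 0) → VC-HIT  vc=[20, 16, 8]

VC = [20, 16, 8]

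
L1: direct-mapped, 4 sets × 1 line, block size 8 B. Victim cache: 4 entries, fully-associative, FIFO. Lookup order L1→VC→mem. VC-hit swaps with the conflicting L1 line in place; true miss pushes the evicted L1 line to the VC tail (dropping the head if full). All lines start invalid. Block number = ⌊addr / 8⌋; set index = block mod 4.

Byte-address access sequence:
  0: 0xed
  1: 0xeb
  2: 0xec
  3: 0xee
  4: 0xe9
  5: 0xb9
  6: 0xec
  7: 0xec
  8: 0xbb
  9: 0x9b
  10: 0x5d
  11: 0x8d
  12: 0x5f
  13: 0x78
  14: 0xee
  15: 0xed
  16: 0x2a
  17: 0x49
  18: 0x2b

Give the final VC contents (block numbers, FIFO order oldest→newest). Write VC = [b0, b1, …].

0: 0xed (blk 29, set 1) → MISS  vc=[]
1: 0xeb (blk 29, set 1) → L1-HIT  vc=[]
2: 0xec (blk 29, set 1) → L1-HIT  vc=[]
3: 0xee (blk 29, set 1) → L1-HIT  vc=[]
4: 0xe9 (blk 29, set 1) → L1-HIT  vc=[]
5: 0xb9 (blk 23, set 3) → MISS  vc=[]
6: 0xec (blk 29, set 1) → L1-HIT  vc=[]
7: 0xec (blk 29, set 1) → L1-HIT  vc=[]
8: 0xbb (blk 23, set 3) → L1-HIT  vc=[]
9: 0x9b (blk 19, set 3) → MISS  vc=[23]
10: 0x5d (blk 11, set 3) → MISS  vc=[23, 19]
11: 0x8d (blk 17, set 1) → MISS  vc=[23, 19, 29]
12: 0x5f (blk 11, set 3) → L1-HIT  vc=[23, 19, 29]
13: 0x78 (blk 15, set 3) → MISS  vc=[23, 19, 29, 11]
14: 0xee (blk 29, set 1) → VC-HIT  vc=[23, 19, 17, 11]
15: 0xed (blk 29, set 1) → L1-HIT  vc=[23, 19, 17, 11]
16: 0x2a (blk 5, set 1) → MISS  vc=[19, 17, 11, 29]
17: 0x49 (blk 9, set 1) → MISS  vc=[17, 11, 29, 5]
18: 0x2b (blk 5, set 1) → VC-HIT  vc=[17, 11, 29, 9]

VC = [17, 11, 29, 9]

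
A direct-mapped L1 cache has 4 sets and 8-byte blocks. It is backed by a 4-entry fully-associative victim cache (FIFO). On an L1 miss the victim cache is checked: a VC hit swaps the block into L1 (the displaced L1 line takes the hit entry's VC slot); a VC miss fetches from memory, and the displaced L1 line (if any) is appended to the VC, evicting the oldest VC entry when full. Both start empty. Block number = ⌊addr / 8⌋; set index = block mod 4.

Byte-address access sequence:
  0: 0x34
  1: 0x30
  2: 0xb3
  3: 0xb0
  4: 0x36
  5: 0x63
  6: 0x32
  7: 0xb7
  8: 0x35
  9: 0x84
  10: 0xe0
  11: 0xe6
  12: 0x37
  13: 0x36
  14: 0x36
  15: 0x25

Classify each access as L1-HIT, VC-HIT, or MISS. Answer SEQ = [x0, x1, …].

  [0] addr=0x34 blk=6 s=2: MISS | VC []
  [1] addr=0x30 blk=6 s=2: L1-HIT | VC []
  [2] addr=0xb3 blk=22 s=2: MISS | VC [6]
  [3] addr=0xb0 blk=22 s=2: L1-HIT | VC [6]
  [4] addr=0x36 blk=6 s=2: VC-HIT | VC [22]
  [5] addr=0x63 blk=12 s=0: MISS | VC [22]
  [6] addr=0x32 blk=6 s=2: L1-HIT | VC [22]
  [7] addr=0xb7 blk=22 s=2: VC-HIT | VC [6]
  [8] addr=0x35 blk=6 s=2: VC-HIT | VC [22]
  [9] addr=0x84 blk=16 s=0: MISS | VC [22, 12]
  [10] addr=0xe0 blk=28 s=0: MISS | VC [22, 12, 16]
  [11] addr=0xe6 blk=28 s=0: L1-HIT | VC [22, 12, 16]
  [12] addr=0x37 blk=6 s=2: L1-HIT | VC [22, 12, 16]
  [13] addr=0x36 blk=6 s=2: L1-HIT | VC [22, 12, 16]
  [14] addr=0x36 blk=6 s=2: L1-HIT | VC [22, 12, 16]
  [15] addr=0x25 blk=4 s=0: MISS | VC [22, 12, 16, 28]

SEQ = [MISS, L1-HIT, MISS, L1-HIT, VC-HIT, MISS, L1-HIT, VC-HIT, VC-HIT, MISS, MISS, L1-HIT, L1-HIT, L1-HIT, L1-HIT, MISS]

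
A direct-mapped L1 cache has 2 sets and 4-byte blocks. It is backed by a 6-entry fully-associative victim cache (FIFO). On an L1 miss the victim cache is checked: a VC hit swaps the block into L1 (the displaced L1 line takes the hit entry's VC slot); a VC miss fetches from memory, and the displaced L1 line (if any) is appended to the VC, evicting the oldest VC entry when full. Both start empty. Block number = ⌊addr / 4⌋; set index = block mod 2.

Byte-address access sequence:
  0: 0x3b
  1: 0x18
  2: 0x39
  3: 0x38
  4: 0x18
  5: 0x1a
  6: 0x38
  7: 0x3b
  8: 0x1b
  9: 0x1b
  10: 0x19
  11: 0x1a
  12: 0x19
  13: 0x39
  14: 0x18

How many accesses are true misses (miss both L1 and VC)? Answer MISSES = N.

0: 0x3b (blk 14, set 0) → MISS  vc=[]
1: 0x18 (blk 6, set 0) → MISS  vc=[14]
2: 0x39 (blk 14, set 0) → VC-HIT  vc=[6]
3: 0x38 (blk 14, set 0) → L1-HIT  vc=[6]
4: 0x18 (blk 6, set 0) → VC-HIT  vc=[14]
5: 0x1a (blk 6, set 0) → L1-HIT  vc=[14]
6: 0x38 (blk 14, set 0) → VC-HIT  vc=[6]
7: 0x3b (blk 14, set 0) → L1-HIT  vc=[6]
8: 0x1b (blk 6, set 0) → VC-HIT  vc=[14]
9: 0x1b (blk 6, set 0) → L1-HIT  vc=[14]
10: 0x19 (blk 6, set 0) → L1-HIT  vc=[14]
11: 0x1a (blk 6, set 0) → L1-HIT  vc=[14]
12: 0x19 (blk 6, set 0) → L1-HIT  vc=[14]
13: 0x39 (blk 14, set 0) → VC-HIT  vc=[6]
14: 0x18 (blk 6, set 0) → VC-HIT  vc=[14]

MISSES = 2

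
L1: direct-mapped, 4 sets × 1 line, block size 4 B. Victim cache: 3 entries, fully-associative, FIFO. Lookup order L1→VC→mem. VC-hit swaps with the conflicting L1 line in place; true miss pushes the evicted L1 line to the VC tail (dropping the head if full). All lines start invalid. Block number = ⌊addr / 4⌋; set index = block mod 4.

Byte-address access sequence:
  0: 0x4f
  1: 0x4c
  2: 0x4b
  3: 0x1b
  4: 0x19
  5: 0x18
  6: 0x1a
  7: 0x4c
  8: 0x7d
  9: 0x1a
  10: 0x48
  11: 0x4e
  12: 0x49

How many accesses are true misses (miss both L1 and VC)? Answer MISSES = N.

MISSES = 4

  [0] addr=0x4f blk=19 s=3: MISS | VC []
  [1] addr=0x4c blk=19 s=3: L1-HIT | VC []
  [2] addr=0x4b blk=18 s=2: MISS | VC []
  [3] addr=0x1b blk=6 s=2: MISS | VC [18]
  [4] addr=0x19 blk=6 s=2: L1-HIT | VC [18]
  [5] addr=0x18 blk=6 s=2: L1-HIT | VC [18]
  [6] addr=0x1a blk=6 s=2: L1-HIT | VC [18]
  [7] addr=0x4c blk=19 s=3: L1-HIT | VC [18]
  [8] addr=0x7d blk=31 s=3: MISS | VC [18, 19]
  [9] addr=0x1a blk=6 s=2: L1-HIT | VC [18, 19]
  [10] addr=0x48 blk=18 s=2: VC-HIT | VC [6, 19]
  [11] addr=0x4e blk=19 s=3: VC-HIT | VC [6, 31]
  [12] addr=0x49 blk=18 s=2: L1-HIT | VC [6, 31]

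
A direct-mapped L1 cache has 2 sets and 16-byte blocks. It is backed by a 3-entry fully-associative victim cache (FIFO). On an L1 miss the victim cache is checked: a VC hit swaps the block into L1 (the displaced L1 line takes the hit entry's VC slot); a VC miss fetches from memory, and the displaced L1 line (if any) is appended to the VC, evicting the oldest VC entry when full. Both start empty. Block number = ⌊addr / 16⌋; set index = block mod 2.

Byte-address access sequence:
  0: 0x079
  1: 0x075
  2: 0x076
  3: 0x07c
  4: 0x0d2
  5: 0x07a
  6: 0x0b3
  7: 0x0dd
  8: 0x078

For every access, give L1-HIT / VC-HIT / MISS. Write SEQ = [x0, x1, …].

SEQ = [MISS, L1-HIT, L1-HIT, L1-HIT, MISS, VC-HIT, MISS, VC-HIT, VC-HIT]

  [0] addr=0x79 blk=7 s=1: MISS | VC []
  [1] addr=0x75 blk=7 s=1: L1-HIT | VC []
  [2] addr=0x76 blk=7 s=1: L1-HIT | VC []
  [3] addr=0x7c blk=7 s=1: L1-HIT | VC []
  [4] addr=0xd2 blk=13 s=1: MISS | VC [7]
  [5] addr=0x7a blk=7 s=1: VC-HIT | VC [13]
  [6] addr=0xb3 blk=11 s=1: MISS | VC [13, 7]
  [7] addr=0xdd blk=13 s=1: VC-HIT | VC [11, 7]
  [8] addr=0x78 blk=7 s=1: VC-HIT | VC [11, 13]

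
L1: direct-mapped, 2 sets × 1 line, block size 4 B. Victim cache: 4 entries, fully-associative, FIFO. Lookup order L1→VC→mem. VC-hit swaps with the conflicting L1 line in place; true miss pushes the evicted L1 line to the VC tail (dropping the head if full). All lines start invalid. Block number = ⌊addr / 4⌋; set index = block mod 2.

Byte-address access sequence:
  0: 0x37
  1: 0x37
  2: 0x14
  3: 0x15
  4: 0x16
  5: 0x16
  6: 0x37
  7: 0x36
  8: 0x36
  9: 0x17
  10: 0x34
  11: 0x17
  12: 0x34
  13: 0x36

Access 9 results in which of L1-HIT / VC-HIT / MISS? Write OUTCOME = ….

0: 0x37 (blk 13, set 1) → MISS  vc=[]
1: 0x37 (blk 13, set 1) → L1-HIT  vc=[]
2: 0x14 (blk 5, set 1) → MISS  vc=[13]
3: 0x15 (blk 5, set 1) → L1-HIT  vc=[13]
4: 0x16 (blk 5, set 1) → L1-HIT  vc=[13]
5: 0x16 (blk 5, set 1) → L1-HIT  vc=[13]
6: 0x37 (blk 13, set 1) → VC-HIT  vc=[5]
7: 0x36 (blk 13, set 1) → L1-HIT  vc=[5]
8: 0x36 (blk 13, set 1) → L1-HIT  vc=[5]
9: 0x17 (blk 5, set 1) → VC-HIT  vc=[13]
10: 0x34 (blk 13, set 1) → VC-HIT  vc=[5]
11: 0x17 (blk 5, set 1) → VC-HIT  vc=[13]
12: 0x34 (blk 13, set 1) → VC-HIT  vc=[5]
13: 0x36 (blk 13, set 1) → L1-HIT  vc=[5]

OUTCOME = VC-HIT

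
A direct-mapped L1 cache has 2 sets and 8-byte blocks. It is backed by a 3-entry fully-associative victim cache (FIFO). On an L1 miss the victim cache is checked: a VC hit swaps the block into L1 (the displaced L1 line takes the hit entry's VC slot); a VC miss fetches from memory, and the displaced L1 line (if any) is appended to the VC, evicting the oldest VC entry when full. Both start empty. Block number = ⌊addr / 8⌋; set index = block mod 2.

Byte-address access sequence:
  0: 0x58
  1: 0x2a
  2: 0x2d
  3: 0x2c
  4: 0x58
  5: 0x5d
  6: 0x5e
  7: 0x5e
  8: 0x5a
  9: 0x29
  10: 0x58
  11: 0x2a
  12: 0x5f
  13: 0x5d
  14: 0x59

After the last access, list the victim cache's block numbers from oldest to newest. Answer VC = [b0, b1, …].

VC = [5]

#0 0x58→b11/s1 MISS; vc=[]
#1 0x2a→b5/s1 MISS; vc=[11]
#2 0x2d→b5/s1 L1-HIT; vc=[11]
#3 0x2c→b5/s1 L1-HIT; vc=[11]
#4 0x58→b11/s1 VC-HIT; vc=[5]
#5 0x5d→b11/s1 L1-HIT; vc=[5]
#6 0x5e→b11/s1 L1-HIT; vc=[5]
#7 0x5e→b11/s1 L1-HIT; vc=[5]
#8 0x5a→b11/s1 L1-HIT; vc=[5]
#9 0x29→b5/s1 VC-HIT; vc=[11]
#10 0x58→b11/s1 VC-HIT; vc=[5]
#11 0x2a→b5/s1 VC-HIT; vc=[11]
#12 0x5f→b11/s1 VC-HIT; vc=[5]
#13 0x5d→b11/s1 L1-HIT; vc=[5]
#14 0x59→b11/s1 L1-HIT; vc=[5]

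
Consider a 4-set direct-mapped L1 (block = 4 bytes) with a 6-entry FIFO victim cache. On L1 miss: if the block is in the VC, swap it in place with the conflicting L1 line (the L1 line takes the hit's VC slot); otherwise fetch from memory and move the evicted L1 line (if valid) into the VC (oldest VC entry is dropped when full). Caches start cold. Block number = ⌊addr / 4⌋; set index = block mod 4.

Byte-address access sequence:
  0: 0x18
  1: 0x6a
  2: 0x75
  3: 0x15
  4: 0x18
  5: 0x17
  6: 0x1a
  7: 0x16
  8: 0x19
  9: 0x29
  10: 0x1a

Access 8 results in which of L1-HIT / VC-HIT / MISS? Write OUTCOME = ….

  [0] addr=0x18 blk=6 s=2: MISS | VC []
  [1] addr=0x6a blk=26 s=2: MISS | VC [6]
  [2] addr=0x75 blk=29 s=1: MISS | VC [6]
  [3] addr=0x15 blk=5 s=1: MISS | VC [6, 29]
  [4] addr=0x18 blk=6 s=2: VC-HIT | VC [26, 29]
  [5] addr=0x17 blk=5 s=1: L1-HIT | VC [26, 29]
  [6] addr=0x1a blk=6 s=2: L1-HIT | VC [26, 29]
  [7] addr=0x16 blk=5 s=1: L1-HIT | VC [26, 29]
  [8] addr=0x19 blk=6 s=2: L1-HIT | VC [26, 29]
  [9] addr=0x29 blk=10 s=2: MISS | VC [26, 29, 6]
  [10] addr=0x1a blk=6 s=2: VC-HIT | VC [26, 29, 10]

OUTCOME = L1-HIT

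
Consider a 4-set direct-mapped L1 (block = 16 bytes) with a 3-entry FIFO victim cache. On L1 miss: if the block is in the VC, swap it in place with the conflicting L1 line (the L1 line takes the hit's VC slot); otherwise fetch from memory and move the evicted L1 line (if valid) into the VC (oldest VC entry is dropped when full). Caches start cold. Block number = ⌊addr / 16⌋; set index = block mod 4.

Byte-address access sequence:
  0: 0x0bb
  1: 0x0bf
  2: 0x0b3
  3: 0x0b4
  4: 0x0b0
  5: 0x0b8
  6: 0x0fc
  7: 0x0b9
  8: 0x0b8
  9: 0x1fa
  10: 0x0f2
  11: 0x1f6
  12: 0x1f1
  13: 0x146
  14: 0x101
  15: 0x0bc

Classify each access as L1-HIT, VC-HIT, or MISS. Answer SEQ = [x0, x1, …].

  [0] addr=0xbb blk=11 s=3: MISS | VC []
  [1] addr=0xbf blk=11 s=3: L1-HIT | VC []
  [2] addr=0xb3 blk=11 s=3: L1-HIT | VC []
  [3] addr=0xb4 blk=11 s=3: L1-HIT | VC []
  [4] addr=0xb0 blk=11 s=3: L1-HIT | VC []
  [5] addr=0xb8 blk=11 s=3: L1-HIT | VC []
  [6] addr=0xfc blk=15 s=3: MISS | VC [11]
  [7] addr=0xb9 blk=11 s=3: VC-HIT | VC [15]
  [8] addr=0xb8 blk=11 s=3: L1-HIT | VC [15]
  [9] addr=0x1fa blk=31 s=3: MISS | VC [15, 11]
  [10] addr=0xf2 blk=15 s=3: VC-HIT | VC [31, 11]
  [11] addr=0x1f6 blk=31 s=3: VC-HIT | VC [15, 11]
  [12] addr=0x1f1 blk=31 s=3: L1-HIT | VC [15, 11]
  [13] addr=0x146 blk=20 s=0: MISS | VC [15, 11]
  [14] addr=0x101 blk=16 s=0: MISS | VC [15, 11, 20]
  [15] addr=0xbc blk=11 s=3: VC-HIT | VC [15, 31, 20]

SEQ = [MISS, L1-HIT, L1-HIT, L1-HIT, L1-HIT, L1-HIT, MISS, VC-HIT, L1-HIT, MISS, VC-HIT, VC-HIT, L1-HIT, MISS, MISS, VC-HIT]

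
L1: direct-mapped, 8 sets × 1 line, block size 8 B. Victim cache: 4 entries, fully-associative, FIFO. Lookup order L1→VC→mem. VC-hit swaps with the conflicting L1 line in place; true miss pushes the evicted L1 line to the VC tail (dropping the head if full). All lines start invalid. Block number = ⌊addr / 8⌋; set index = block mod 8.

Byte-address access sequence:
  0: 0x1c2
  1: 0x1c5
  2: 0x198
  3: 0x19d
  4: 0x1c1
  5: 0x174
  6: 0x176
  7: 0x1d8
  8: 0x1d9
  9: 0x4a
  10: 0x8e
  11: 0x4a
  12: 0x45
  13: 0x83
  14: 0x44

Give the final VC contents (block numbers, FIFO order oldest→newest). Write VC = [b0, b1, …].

#0 0x1c2→b56/s0 MISS; vc=[]
#1 0x1c5→b56/s0 L1-HIT; vc=[]
#2 0x198→b51/s3 MISS; vc=[]
#3 0x19d→b51/s3 L1-HIT; vc=[]
#4 0x1c1→b56/s0 L1-HIT; vc=[]
#5 0x174→b46/s6 MISS; vc=[]
#6 0x176→b46/s6 L1-HIT; vc=[]
#7 0x1d8→b59/s3 MISS; vc=[51]
#8 0x1d9→b59/s3 L1-HIT; vc=[51]
#9 0x4a→b9/s1 MISS; vc=[51]
#10 0x8e→b17/s1 MISS; vc=[51,9]
#11 0x4a→b9/s1 VC-HIT; vc=[51,17]
#12 0x45→b8/s0 MISS; vc=[51,17,56]
#13 0x83→b16/s0 MISS; vc=[51,17,56,8]
#14 0x44→b8/s0 VC-HIT; vc=[51,17,56,16]

VC = [51, 17, 56, 16]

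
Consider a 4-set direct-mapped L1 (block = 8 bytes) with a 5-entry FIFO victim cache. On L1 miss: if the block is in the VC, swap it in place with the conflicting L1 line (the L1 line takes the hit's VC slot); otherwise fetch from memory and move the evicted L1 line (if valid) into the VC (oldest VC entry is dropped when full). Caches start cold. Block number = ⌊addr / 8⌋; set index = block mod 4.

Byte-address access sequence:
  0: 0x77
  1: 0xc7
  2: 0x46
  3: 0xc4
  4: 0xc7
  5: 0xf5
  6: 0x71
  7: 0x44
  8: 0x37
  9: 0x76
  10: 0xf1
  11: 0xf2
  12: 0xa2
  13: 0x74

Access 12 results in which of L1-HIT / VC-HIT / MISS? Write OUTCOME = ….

OUTCOME = MISS

0: 0x77 (blk 14, set 2) → MISS  vc=[]
1: 0xc7 (blk 24, set 0) → MISS  vc=[]
2: 0x46 (blk 8, set 0) → MISS  vc=[24]
3: 0xc4 (blk 24, set 0) → VC-HIT  vc=[8]
4: 0xc7 (blk 24, set 0) → L1-HIT  vc=[8]
5: 0xf5 (blk 30, set 2) → MISS  vc=[8, 14]
6: 0x71 (blk 14, set 2) → VC-HIT  vc=[8, 30]
7: 0x44 (blk 8, set 0) → VC-HIT  vc=[24, 30]
8: 0x37 (blk 6, set 2) → MISS  vc=[24, 30, 14]
9: 0x76 (blk 14, set 2) → VC-HIT  vc=[24, 30, 6]
10: 0xf1 (blk 30, set 2) → VC-HIT  vc=[24, 14, 6]
11: 0xf2 (blk 30, set 2) → L1-HIT  vc=[24, 14, 6]
12: 0xa2 (blk 20, set 0) → MISS  vc=[24, 14, 6, 8]
13: 0x74 (blk 14, set 2) → VC-HIT  vc=[24, 30, 6, 8]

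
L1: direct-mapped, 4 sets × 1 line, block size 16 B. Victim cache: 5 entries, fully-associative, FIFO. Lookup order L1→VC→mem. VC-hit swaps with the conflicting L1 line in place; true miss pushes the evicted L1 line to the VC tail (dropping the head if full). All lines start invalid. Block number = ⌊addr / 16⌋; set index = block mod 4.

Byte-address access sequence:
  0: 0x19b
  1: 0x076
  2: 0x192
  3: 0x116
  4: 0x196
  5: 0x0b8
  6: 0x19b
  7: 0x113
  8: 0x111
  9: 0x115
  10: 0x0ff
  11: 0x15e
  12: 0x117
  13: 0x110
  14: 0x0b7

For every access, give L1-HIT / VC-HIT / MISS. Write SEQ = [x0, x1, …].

  [0] addr=0x19b blk=25 s=1: MISS | VC []
  [1] addr=0x76 blk=7 s=3: MISS | VC []
  [2] addr=0x192 blk=25 s=1: L1-HIT | VC []
  [3] addr=0x116 blk=17 s=1: MISS | VC [25]
  [4] addr=0x196 blk=25 s=1: VC-HIT | VC [17]
  [5] addr=0xb8 blk=11 s=3: MISS | VC [17, 7]
  [6] addr=0x19b blk=25 s=1: L1-HIT | VC [17, 7]
  [7] addr=0x113 blk=17 s=1: VC-HIT | VC [25, 7]
  [8] addr=0x111 blk=17 s=1: L1-HIT | VC [25, 7]
  [9] addr=0x115 blk=17 s=1: L1-HIT | VC [25, 7]
  [10] addr=0xff blk=15 s=3: MISS | VC [25, 7, 11]
  [11] addr=0x15e blk=21 s=1: MISS | VC [25, 7, 11, 17]
  [12] addr=0x117 blk=17 s=1: VC-HIT | VC [25, 7, 11, 21]
  [13] addr=0x110 blk=17 s=1: L1-HIT | VC [25, 7, 11, 21]
  [14] addr=0xb7 blk=11 s=3: VC-HIT | VC [25, 7, 15, 21]

SEQ = [MISS, MISS, L1-HIT, MISS, VC-HIT, MISS, L1-HIT, VC-HIT, L1-HIT, L1-HIT, MISS, MISS, VC-HIT, L1-HIT, VC-HIT]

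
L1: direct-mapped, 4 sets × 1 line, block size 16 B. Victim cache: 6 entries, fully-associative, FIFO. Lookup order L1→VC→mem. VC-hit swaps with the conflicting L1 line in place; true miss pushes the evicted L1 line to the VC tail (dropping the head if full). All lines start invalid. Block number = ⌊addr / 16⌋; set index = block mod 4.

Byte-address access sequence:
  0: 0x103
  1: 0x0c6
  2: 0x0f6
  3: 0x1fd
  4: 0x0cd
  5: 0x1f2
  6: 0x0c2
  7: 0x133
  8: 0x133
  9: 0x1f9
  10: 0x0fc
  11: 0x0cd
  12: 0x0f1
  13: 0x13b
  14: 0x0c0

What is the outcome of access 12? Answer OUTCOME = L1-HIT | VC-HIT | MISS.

  [0] addr=0x103 blk=16 s=0: MISS | VC []
  [1] addr=0xc6 blk=12 s=0: MISS | VC [16]
  [2] addr=0xf6 blk=15 s=3: MISS | VC [16]
  [3] addr=0x1fd blk=31 s=3: MISS | VC [16, 15]
  [4] addr=0xcd blk=12 s=0: L1-HIT | VC [16, 15]
  [5] addr=0x1f2 blk=31 s=3: L1-HIT | VC [16, 15]
  [6] addr=0xc2 blk=12 s=0: L1-HIT | VC [16, 15]
  [7] addr=0x133 blk=19 s=3: MISS | VC [16, 15, 31]
  [8] addr=0x133 blk=19 s=3: L1-HIT | VC [16, 15, 31]
  [9] addr=0x1f9 blk=31 s=3: VC-HIT | VC [16, 15, 19]
  [10] addr=0xfc blk=15 s=3: VC-HIT | VC [16, 31, 19]
  [11] addr=0xcd blk=12 s=0: L1-HIT | VC [16, 31, 19]
  [12] addr=0xf1 blk=15 s=3: L1-HIT | VC [16, 31, 19]
  [13] addr=0x13b blk=19 s=3: VC-HIT | VC [16, 31, 15]
  [14] addr=0xc0 blk=12 s=0: L1-HIT | VC [16, 31, 15]

OUTCOME = L1-HIT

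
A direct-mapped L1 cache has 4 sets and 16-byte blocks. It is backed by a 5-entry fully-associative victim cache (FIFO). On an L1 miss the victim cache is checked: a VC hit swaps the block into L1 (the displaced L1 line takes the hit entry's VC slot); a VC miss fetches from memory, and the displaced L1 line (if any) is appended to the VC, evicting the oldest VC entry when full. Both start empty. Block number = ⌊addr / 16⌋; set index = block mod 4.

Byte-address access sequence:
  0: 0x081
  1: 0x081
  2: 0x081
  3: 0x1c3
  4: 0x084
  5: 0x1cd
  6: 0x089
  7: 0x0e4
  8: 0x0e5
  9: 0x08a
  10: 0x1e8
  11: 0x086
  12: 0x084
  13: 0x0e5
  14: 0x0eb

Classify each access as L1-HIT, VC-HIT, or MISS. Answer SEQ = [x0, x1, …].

SEQ = [MISS, L1-HIT, L1-HIT, MISS, VC-HIT, VC-HIT, VC-HIT, MISS, L1-HIT, L1-HIT, MISS, L1-HIT, L1-HIT, VC-HIT, L1-HIT]

  [0] addr=0x81 blk=8 s=0: MISS | VC []
  [1] addr=0x81 blk=8 s=0: L1-HIT | VC []
  [2] addr=0x81 blk=8 s=0: L1-HIT | VC []
  [3] addr=0x1c3 blk=28 s=0: MISS | VC [8]
  [4] addr=0x84 blk=8 s=0: VC-HIT | VC [28]
  [5] addr=0x1cd blk=28 s=0: VC-HIT | VC [8]
  [6] addr=0x89 blk=8 s=0: VC-HIT | VC [28]
  [7] addr=0xe4 blk=14 s=2: MISS | VC [28]
  [8] addr=0xe5 blk=14 s=2: L1-HIT | VC [28]
  [9] addr=0x8a blk=8 s=0: L1-HIT | VC [28]
  [10] addr=0x1e8 blk=30 s=2: MISS | VC [28, 14]
  [11] addr=0x86 blk=8 s=0: L1-HIT | VC [28, 14]
  [12] addr=0x84 blk=8 s=0: L1-HIT | VC [28, 14]
  [13] addr=0xe5 blk=14 s=2: VC-HIT | VC [28, 30]
  [14] addr=0xeb blk=14 s=2: L1-HIT | VC [28, 30]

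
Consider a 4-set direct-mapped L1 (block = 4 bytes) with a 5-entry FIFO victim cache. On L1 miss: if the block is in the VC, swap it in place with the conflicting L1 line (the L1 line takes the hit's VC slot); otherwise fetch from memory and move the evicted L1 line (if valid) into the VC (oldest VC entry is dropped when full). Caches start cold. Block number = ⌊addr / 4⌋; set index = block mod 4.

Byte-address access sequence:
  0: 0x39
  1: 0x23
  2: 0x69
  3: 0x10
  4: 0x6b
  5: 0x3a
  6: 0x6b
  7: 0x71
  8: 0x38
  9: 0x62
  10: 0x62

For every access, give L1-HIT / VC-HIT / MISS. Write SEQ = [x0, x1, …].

  [0] addr=0x39 blk=14 s=2: MISS | VC []
  [1] addr=0x23 blk=8 s=0: MISS | VC []
  [2] addr=0x69 blk=26 s=2: MISS | VC [14]
  [3] addr=0x10 blk=4 s=0: MISS | VC [14, 8]
  [4] addr=0x6b blk=26 s=2: L1-HIT | VC [14, 8]
  [5] addr=0x3a blk=14 s=2: VC-HIT | VC [26, 8]
  [6] addr=0x6b blk=26 s=2: VC-HIT | VC [14, 8]
  [7] addr=0x71 blk=28 s=0: MISS | VC [14, 8, 4]
  [8] addr=0x38 blk=14 s=2: VC-HIT | VC [26, 8, 4]
  [9] addr=0x62 blk=24 s=0: MISS | VC [26, 8, 4, 28]
  [10] addr=0x62 blk=24 s=0: L1-HIT | VC [26, 8, 4, 28]

SEQ = [MISS, MISS, MISS, MISS, L1-HIT, VC-HIT, VC-HIT, MISS, VC-HIT, MISS, L1-HIT]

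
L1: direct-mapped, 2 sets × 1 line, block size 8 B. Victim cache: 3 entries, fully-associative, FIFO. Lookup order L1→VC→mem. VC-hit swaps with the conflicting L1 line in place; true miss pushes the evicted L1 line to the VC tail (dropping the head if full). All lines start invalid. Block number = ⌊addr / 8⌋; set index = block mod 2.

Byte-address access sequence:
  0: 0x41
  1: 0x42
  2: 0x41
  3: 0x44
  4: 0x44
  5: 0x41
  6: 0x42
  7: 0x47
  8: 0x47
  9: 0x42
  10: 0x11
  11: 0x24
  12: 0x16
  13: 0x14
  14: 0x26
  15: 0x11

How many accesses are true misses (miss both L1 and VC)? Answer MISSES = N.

MISSES = 3

#0 0x41→b8/s0 MISS; vc=[]
#1 0x42→b8/s0 L1-HIT; vc=[]
#2 0x41→b8/s0 L1-HIT; vc=[]
#3 0x44→b8/s0 L1-HIT; vc=[]
#4 0x44→b8/s0 L1-HIT; vc=[]
#5 0x41→b8/s0 L1-HIT; vc=[]
#6 0x42→b8/s0 L1-HIT; vc=[]
#7 0x47→b8/s0 L1-HIT; vc=[]
#8 0x47→b8/s0 L1-HIT; vc=[]
#9 0x42→b8/s0 L1-HIT; vc=[]
#10 0x11→b2/s0 MISS; vc=[8]
#11 0x24→b4/s0 MISS; vc=[8,2]
#12 0x16→b2/s0 VC-HIT; vc=[8,4]
#13 0x14→b2/s0 L1-HIT; vc=[8,4]
#14 0x26→b4/s0 VC-HIT; vc=[8,2]
#15 0x11→b2/s0 VC-HIT; vc=[8,4]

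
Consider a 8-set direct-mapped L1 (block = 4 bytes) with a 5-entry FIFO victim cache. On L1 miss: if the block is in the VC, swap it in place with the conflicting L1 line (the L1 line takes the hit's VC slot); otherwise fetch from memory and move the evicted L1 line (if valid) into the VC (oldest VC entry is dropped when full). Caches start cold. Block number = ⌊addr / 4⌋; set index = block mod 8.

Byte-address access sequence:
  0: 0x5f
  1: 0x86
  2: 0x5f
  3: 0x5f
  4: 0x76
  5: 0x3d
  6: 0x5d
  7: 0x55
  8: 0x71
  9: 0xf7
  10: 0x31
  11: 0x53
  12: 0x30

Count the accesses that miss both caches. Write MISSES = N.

  [0] addr=0x5f blk=23 s=7: MISS | VC []
  [1] addr=0x86 blk=33 s=1: MISS | VC []
  [2] addr=0x5f blk=23 s=7: L1-HIT | VC []
  [3] addr=0x5f blk=23 s=7: L1-HIT | VC []
  [4] addr=0x76 blk=29 s=5: MISS | VC []
  [5] addr=0x3d blk=15 s=7: MISS | VC [23]
  [6] addr=0x5d blk=23 s=7: VC-HIT | VC [15]
  [7] addr=0x55 blk=21 s=5: MISS | VC [15, 29]
  [8] addr=0x71 blk=28 s=4: MISS | VC [15, 29]
  [9] addr=0xf7 blk=61 s=5: MISS | VC [15, 29, 21]
  [10] addr=0x31 blk=12 s=4: MISS | VC [15, 29, 21, 28]
  [11] addr=0x53 blk=20 s=4: MISS | VC [15, 29, 21, 28, 12]
  [12] addr=0x30 blk=12 s=4: VC-HIT | VC [15, 29, 21, 28, 20]

MISSES = 9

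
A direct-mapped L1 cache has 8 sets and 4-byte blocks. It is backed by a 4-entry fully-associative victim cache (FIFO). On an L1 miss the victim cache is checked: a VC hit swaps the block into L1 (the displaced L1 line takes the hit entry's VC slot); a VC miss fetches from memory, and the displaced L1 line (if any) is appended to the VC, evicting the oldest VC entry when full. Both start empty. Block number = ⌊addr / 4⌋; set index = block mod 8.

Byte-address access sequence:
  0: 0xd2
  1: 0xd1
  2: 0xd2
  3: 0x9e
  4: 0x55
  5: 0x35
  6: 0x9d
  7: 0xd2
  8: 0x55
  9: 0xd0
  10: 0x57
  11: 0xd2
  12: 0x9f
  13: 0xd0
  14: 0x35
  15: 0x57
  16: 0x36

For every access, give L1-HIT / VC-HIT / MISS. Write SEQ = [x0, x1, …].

0: 0xd2 (blk 52, set 4) → MISS  vc=[]
1: 0xd1 (blk 52, set 4) → L1-HIT  vc=[]
2: 0xd2 (blk 52, set 4) → L1-HIT  vc=[]
3: 0x9e (blk 39, set 7) → MISS  vc=[]
4: 0x55 (blk 21, set 5) → MISS  vc=[]
5: 0x35 (blk 13, set 5) → MISS  vc=[21]
6: 0x9d (blk 39, set 7) → L1-HIT  vc=[21]
7: 0xd2 (blk 52, set 4) → L1-HIT  vc=[21]
8: 0x55 (blk 21, set 5) → VC-HIT  vc=[13]
9: 0xd0 (blk 52, set 4) → L1-HIT  vc=[13]
10: 0x57 (blk 21, set 5) → L1-HIT  vc=[13]
11: 0xd2 (blk 52, set 4) → L1-HIT  vc=[13]
12: 0x9f (blk 39, set 7) → L1-HIT  vc=[13]
13: 0xd0 (blk 52, set 4) → L1-HIT  vc=[13]
14: 0x35 (blk 13, set 5) → VC-HIT  vc=[21]
15: 0x57 (blk 21, set 5) → VC-HIT  vc=[13]
16: 0x36 (blk 13, set 5) → VC-HIT  vc=[21]

SEQ = [MISS, L1-HIT, L1-HIT, MISS, MISS, MISS, L1-HIT, L1-HIT, VC-HIT, L1-HIT, L1-HIT, L1-HIT, L1-HIT, L1-HIT, VC-HIT, VC-HIT, VC-HIT]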